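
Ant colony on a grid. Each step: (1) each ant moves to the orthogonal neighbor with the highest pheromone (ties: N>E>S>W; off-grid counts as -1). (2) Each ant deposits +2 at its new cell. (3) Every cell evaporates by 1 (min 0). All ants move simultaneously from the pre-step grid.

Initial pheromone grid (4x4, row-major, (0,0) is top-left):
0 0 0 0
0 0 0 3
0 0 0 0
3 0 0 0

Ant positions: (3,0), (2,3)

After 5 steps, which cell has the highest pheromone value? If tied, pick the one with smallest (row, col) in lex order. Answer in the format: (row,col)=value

Step 1: ant0:(3,0)->N->(2,0) | ant1:(2,3)->N->(1,3)
  grid max=4 at (1,3)
Step 2: ant0:(2,0)->S->(3,0) | ant1:(1,3)->N->(0,3)
  grid max=3 at (1,3)
Step 3: ant0:(3,0)->N->(2,0) | ant1:(0,3)->S->(1,3)
  grid max=4 at (1,3)
Step 4: ant0:(2,0)->S->(3,0) | ant1:(1,3)->N->(0,3)
  grid max=3 at (1,3)
Step 5: ant0:(3,0)->N->(2,0) | ant1:(0,3)->S->(1,3)
  grid max=4 at (1,3)
Final grid:
  0 0 0 0
  0 0 0 4
  1 0 0 0
  2 0 0 0
Max pheromone 4 at (1,3)

Answer: (1,3)=4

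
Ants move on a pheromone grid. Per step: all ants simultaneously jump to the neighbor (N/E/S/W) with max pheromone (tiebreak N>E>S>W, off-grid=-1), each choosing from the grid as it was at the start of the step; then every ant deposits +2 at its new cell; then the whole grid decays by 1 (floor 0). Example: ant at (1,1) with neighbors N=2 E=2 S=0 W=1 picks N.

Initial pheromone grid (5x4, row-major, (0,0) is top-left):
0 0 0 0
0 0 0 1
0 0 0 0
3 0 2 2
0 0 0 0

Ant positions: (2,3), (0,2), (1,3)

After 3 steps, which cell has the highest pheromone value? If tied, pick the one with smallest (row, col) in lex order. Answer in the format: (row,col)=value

Answer: (0,3)=5

Derivation:
Step 1: ant0:(2,3)->S->(3,3) | ant1:(0,2)->E->(0,3) | ant2:(1,3)->N->(0,3)
  grid max=3 at (0,3)
Step 2: ant0:(3,3)->W->(3,2) | ant1:(0,3)->S->(1,3) | ant2:(0,3)->S->(1,3)
  grid max=3 at (1,3)
Step 3: ant0:(3,2)->E->(3,3) | ant1:(1,3)->N->(0,3) | ant2:(1,3)->N->(0,3)
  grid max=5 at (0,3)
Final grid:
  0 0 0 5
  0 0 0 2
  0 0 0 0
  0 0 1 3
  0 0 0 0
Max pheromone 5 at (0,3)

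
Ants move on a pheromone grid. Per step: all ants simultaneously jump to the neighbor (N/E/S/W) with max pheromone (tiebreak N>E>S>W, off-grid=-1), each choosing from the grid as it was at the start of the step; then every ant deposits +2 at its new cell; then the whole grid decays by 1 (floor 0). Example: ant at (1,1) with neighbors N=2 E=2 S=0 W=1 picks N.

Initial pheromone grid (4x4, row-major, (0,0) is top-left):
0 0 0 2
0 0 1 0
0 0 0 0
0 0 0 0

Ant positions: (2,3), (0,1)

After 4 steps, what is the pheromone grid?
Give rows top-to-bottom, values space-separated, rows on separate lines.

After step 1: ants at (1,3),(0,2)
  0 0 1 1
  0 0 0 1
  0 0 0 0
  0 0 0 0
After step 2: ants at (0,3),(0,3)
  0 0 0 4
  0 0 0 0
  0 0 0 0
  0 0 0 0
After step 3: ants at (1,3),(1,3)
  0 0 0 3
  0 0 0 3
  0 0 0 0
  0 0 0 0
After step 4: ants at (0,3),(0,3)
  0 0 0 6
  0 0 0 2
  0 0 0 0
  0 0 0 0

0 0 0 6
0 0 0 2
0 0 0 0
0 0 0 0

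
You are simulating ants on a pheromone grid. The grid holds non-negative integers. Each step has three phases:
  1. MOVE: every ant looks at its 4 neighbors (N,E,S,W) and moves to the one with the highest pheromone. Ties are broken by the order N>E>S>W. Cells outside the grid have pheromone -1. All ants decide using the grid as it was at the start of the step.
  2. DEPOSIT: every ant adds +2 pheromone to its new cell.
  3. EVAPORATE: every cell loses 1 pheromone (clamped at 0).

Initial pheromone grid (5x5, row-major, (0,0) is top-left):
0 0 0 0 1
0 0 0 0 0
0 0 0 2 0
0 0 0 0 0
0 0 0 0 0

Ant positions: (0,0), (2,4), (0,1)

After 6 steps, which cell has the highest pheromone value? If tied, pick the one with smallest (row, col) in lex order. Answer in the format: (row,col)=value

Answer: (0,1)=6

Derivation:
Step 1: ant0:(0,0)->E->(0,1) | ant1:(2,4)->W->(2,3) | ant2:(0,1)->E->(0,2)
  grid max=3 at (2,3)
Step 2: ant0:(0,1)->E->(0,2) | ant1:(2,3)->N->(1,3) | ant2:(0,2)->W->(0,1)
  grid max=2 at (0,1)
Step 3: ant0:(0,2)->W->(0,1) | ant1:(1,3)->S->(2,3) | ant2:(0,1)->E->(0,2)
  grid max=3 at (0,1)
Step 4: ant0:(0,1)->E->(0,2) | ant1:(2,3)->N->(1,3) | ant2:(0,2)->W->(0,1)
  grid max=4 at (0,1)
Step 5: ant0:(0,2)->W->(0,1) | ant1:(1,3)->S->(2,3) | ant2:(0,1)->E->(0,2)
  grid max=5 at (0,1)
Step 6: ant0:(0,1)->E->(0,2) | ant1:(2,3)->N->(1,3) | ant2:(0,2)->W->(0,1)
  grid max=6 at (0,1)
Final grid:
  0 6 6 0 0
  0 0 0 1 0
  0 0 0 2 0
  0 0 0 0 0
  0 0 0 0 0
Max pheromone 6 at (0,1)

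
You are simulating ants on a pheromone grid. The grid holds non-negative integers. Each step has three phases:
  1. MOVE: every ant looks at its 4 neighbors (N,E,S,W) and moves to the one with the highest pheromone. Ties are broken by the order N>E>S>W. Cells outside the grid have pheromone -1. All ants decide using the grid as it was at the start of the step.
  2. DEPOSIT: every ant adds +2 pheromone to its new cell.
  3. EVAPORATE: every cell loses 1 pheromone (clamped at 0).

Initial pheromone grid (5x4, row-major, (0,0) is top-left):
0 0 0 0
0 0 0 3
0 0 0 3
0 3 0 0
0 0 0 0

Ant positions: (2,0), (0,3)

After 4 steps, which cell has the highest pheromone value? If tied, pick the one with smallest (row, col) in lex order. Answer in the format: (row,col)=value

Step 1: ant0:(2,0)->N->(1,0) | ant1:(0,3)->S->(1,3)
  grid max=4 at (1,3)
Step 2: ant0:(1,0)->N->(0,0) | ant1:(1,3)->S->(2,3)
  grid max=3 at (1,3)
Step 3: ant0:(0,0)->E->(0,1) | ant1:(2,3)->N->(1,3)
  grid max=4 at (1,3)
Step 4: ant0:(0,1)->E->(0,2) | ant1:(1,3)->S->(2,3)
  grid max=3 at (1,3)
Final grid:
  0 0 1 0
  0 0 0 3
  0 0 0 3
  0 0 0 0
  0 0 0 0
Max pheromone 3 at (1,3)

Answer: (1,3)=3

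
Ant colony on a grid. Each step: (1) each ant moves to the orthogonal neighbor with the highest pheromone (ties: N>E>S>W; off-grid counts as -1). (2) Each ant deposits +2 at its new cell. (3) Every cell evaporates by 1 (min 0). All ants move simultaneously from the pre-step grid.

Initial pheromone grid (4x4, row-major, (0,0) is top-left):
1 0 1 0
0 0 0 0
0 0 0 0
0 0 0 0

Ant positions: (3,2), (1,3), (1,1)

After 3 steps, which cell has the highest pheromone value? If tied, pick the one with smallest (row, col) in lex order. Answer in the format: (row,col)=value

Step 1: ant0:(3,2)->N->(2,2) | ant1:(1,3)->N->(0,3) | ant2:(1,1)->N->(0,1)
  grid max=1 at (0,1)
Step 2: ant0:(2,2)->N->(1,2) | ant1:(0,3)->S->(1,3) | ant2:(0,1)->E->(0,2)
  grid max=1 at (0,2)
Step 3: ant0:(1,2)->N->(0,2) | ant1:(1,3)->W->(1,2) | ant2:(0,2)->S->(1,2)
  grid max=4 at (1,2)
Final grid:
  0 0 2 0
  0 0 4 0
  0 0 0 0
  0 0 0 0
Max pheromone 4 at (1,2)

Answer: (1,2)=4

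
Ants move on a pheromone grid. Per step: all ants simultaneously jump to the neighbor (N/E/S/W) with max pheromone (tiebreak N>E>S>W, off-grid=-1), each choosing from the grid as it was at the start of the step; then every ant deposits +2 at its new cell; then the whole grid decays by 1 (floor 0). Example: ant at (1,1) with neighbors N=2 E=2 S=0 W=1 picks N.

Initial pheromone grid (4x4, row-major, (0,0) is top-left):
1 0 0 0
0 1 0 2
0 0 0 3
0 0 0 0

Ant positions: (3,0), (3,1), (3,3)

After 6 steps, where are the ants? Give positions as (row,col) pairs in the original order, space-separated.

Step 1: ant0:(3,0)->N->(2,0) | ant1:(3,1)->N->(2,1) | ant2:(3,3)->N->(2,3)
  grid max=4 at (2,3)
Step 2: ant0:(2,0)->E->(2,1) | ant1:(2,1)->W->(2,0) | ant2:(2,3)->N->(1,3)
  grid max=3 at (2,3)
Step 3: ant0:(2,1)->W->(2,0) | ant1:(2,0)->E->(2,1) | ant2:(1,3)->S->(2,3)
  grid max=4 at (2,3)
Step 4: ant0:(2,0)->E->(2,1) | ant1:(2,1)->W->(2,0) | ant2:(2,3)->N->(1,3)
  grid max=4 at (2,0)
Step 5: ant0:(2,1)->W->(2,0) | ant1:(2,0)->E->(2,1) | ant2:(1,3)->S->(2,3)
  grid max=5 at (2,0)
Step 6: ant0:(2,0)->E->(2,1) | ant1:(2,1)->W->(2,0) | ant2:(2,3)->N->(1,3)
  grid max=6 at (2,0)

(2,1) (2,0) (1,3)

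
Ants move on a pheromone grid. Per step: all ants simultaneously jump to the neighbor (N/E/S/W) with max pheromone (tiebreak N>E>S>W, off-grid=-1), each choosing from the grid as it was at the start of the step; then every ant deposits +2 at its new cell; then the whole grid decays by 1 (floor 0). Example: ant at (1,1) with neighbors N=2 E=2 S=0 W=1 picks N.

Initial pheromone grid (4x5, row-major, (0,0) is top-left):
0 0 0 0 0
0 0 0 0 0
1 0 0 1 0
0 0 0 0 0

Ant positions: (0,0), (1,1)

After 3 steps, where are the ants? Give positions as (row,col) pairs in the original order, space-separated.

Step 1: ant0:(0,0)->E->(0,1) | ant1:(1,1)->N->(0,1)
  grid max=3 at (0,1)
Step 2: ant0:(0,1)->E->(0,2) | ant1:(0,1)->E->(0,2)
  grid max=3 at (0,2)
Step 3: ant0:(0,2)->W->(0,1) | ant1:(0,2)->W->(0,1)
  grid max=5 at (0,1)

(0,1) (0,1)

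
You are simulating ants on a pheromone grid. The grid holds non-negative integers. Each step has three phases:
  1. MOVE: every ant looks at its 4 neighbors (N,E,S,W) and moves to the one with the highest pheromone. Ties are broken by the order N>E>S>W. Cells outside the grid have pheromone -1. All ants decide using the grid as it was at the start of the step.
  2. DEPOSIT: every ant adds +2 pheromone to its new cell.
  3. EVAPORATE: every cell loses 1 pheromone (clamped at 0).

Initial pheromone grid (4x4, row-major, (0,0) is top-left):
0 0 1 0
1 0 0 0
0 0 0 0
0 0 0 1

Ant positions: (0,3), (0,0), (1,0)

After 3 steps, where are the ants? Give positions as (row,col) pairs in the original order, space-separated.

Step 1: ant0:(0,3)->W->(0,2) | ant1:(0,0)->S->(1,0) | ant2:(1,0)->N->(0,0)
  grid max=2 at (0,2)
Step 2: ant0:(0,2)->E->(0,3) | ant1:(1,0)->N->(0,0) | ant2:(0,0)->S->(1,0)
  grid max=3 at (1,0)
Step 3: ant0:(0,3)->W->(0,2) | ant1:(0,0)->S->(1,0) | ant2:(1,0)->N->(0,0)
  grid max=4 at (1,0)

(0,2) (1,0) (0,0)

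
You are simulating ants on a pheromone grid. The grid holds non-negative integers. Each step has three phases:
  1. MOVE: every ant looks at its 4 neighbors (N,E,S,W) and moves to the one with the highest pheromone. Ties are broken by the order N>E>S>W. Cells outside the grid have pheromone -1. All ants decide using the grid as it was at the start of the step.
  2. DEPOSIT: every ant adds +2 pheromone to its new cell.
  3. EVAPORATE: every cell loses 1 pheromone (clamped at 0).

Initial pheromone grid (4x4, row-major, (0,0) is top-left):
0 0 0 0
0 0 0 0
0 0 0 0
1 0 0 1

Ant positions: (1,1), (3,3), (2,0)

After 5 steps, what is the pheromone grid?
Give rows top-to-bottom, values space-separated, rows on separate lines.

After step 1: ants at (0,1),(2,3),(3,0)
  0 1 0 0
  0 0 0 0
  0 0 0 1
  2 0 0 0
After step 2: ants at (0,2),(1,3),(2,0)
  0 0 1 0
  0 0 0 1
  1 0 0 0
  1 0 0 0
After step 3: ants at (0,3),(0,3),(3,0)
  0 0 0 3
  0 0 0 0
  0 0 0 0
  2 0 0 0
After step 4: ants at (1,3),(1,3),(2,0)
  0 0 0 2
  0 0 0 3
  1 0 0 0
  1 0 0 0
After step 5: ants at (0,3),(0,3),(3,0)
  0 0 0 5
  0 0 0 2
  0 0 0 0
  2 0 0 0

0 0 0 5
0 0 0 2
0 0 0 0
2 0 0 0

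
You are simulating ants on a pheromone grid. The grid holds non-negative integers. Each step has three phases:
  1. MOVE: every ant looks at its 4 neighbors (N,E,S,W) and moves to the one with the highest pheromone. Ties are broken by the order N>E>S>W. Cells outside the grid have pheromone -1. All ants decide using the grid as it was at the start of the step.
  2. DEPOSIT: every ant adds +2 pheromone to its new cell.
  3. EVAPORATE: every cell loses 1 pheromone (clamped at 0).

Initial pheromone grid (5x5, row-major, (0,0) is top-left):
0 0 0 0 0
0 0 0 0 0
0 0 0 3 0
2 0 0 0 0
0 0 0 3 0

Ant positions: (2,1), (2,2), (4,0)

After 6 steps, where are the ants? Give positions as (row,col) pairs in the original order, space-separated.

Step 1: ant0:(2,1)->N->(1,1) | ant1:(2,2)->E->(2,3) | ant2:(4,0)->N->(3,0)
  grid max=4 at (2,3)
Step 2: ant0:(1,1)->N->(0,1) | ant1:(2,3)->N->(1,3) | ant2:(3,0)->N->(2,0)
  grid max=3 at (2,3)
Step 3: ant0:(0,1)->E->(0,2) | ant1:(1,3)->S->(2,3) | ant2:(2,0)->S->(3,0)
  grid max=4 at (2,3)
Step 4: ant0:(0,2)->E->(0,3) | ant1:(2,3)->N->(1,3) | ant2:(3,0)->N->(2,0)
  grid max=3 at (2,3)
Step 5: ant0:(0,3)->S->(1,3) | ant1:(1,3)->S->(2,3) | ant2:(2,0)->S->(3,0)
  grid max=4 at (2,3)
Step 6: ant0:(1,3)->S->(2,3) | ant1:(2,3)->N->(1,3) | ant2:(3,0)->N->(2,0)
  grid max=5 at (2,3)

(2,3) (1,3) (2,0)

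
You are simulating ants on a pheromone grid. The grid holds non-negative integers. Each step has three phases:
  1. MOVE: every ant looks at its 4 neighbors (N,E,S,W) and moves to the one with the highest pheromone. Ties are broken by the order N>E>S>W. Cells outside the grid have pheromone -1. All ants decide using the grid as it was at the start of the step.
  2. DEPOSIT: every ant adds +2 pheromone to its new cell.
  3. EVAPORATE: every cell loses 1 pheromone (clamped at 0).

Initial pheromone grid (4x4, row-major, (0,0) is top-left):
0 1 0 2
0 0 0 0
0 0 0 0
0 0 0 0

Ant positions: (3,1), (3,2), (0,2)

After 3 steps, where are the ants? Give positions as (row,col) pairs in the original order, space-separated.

Step 1: ant0:(3,1)->N->(2,1) | ant1:(3,2)->N->(2,2) | ant2:(0,2)->E->(0,3)
  grid max=3 at (0,3)
Step 2: ant0:(2,1)->E->(2,2) | ant1:(2,2)->W->(2,1) | ant2:(0,3)->S->(1,3)
  grid max=2 at (0,3)
Step 3: ant0:(2,2)->W->(2,1) | ant1:(2,1)->E->(2,2) | ant2:(1,3)->N->(0,3)
  grid max=3 at (0,3)

(2,1) (2,2) (0,3)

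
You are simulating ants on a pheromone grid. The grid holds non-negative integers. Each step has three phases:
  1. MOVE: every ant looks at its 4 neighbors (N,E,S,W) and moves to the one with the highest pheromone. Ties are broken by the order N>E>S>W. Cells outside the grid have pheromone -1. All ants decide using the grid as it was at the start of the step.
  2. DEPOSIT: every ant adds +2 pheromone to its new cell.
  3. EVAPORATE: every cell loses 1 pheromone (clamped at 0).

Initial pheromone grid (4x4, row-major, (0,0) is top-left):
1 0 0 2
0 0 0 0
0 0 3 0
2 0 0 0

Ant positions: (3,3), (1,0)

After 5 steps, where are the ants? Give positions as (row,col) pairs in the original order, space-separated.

Step 1: ant0:(3,3)->N->(2,3) | ant1:(1,0)->N->(0,0)
  grid max=2 at (0,0)
Step 2: ant0:(2,3)->W->(2,2) | ant1:(0,0)->E->(0,1)
  grid max=3 at (2,2)
Step 3: ant0:(2,2)->N->(1,2) | ant1:(0,1)->W->(0,0)
  grid max=2 at (0,0)
Step 4: ant0:(1,2)->S->(2,2) | ant1:(0,0)->E->(0,1)
  grid max=3 at (2,2)
Step 5: ant0:(2,2)->N->(1,2) | ant1:(0,1)->W->(0,0)
  grid max=2 at (0,0)

(1,2) (0,0)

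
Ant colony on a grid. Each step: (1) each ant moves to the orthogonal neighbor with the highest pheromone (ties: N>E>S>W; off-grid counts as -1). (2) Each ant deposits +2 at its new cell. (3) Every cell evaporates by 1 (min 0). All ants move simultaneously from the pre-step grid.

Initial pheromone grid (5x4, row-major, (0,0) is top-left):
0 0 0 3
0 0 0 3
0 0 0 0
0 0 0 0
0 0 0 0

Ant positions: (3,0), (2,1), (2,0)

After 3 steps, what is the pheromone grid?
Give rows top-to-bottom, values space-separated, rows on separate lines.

After step 1: ants at (2,0),(1,1),(1,0)
  0 0 0 2
  1 1 0 2
  1 0 0 0
  0 0 0 0
  0 0 0 0
After step 2: ants at (1,0),(1,0),(1,1)
  0 0 0 1
  4 2 0 1
  0 0 0 0
  0 0 0 0
  0 0 0 0
After step 3: ants at (1,1),(1,1),(1,0)
  0 0 0 0
  5 5 0 0
  0 0 0 0
  0 0 0 0
  0 0 0 0

0 0 0 0
5 5 0 0
0 0 0 0
0 0 0 0
0 0 0 0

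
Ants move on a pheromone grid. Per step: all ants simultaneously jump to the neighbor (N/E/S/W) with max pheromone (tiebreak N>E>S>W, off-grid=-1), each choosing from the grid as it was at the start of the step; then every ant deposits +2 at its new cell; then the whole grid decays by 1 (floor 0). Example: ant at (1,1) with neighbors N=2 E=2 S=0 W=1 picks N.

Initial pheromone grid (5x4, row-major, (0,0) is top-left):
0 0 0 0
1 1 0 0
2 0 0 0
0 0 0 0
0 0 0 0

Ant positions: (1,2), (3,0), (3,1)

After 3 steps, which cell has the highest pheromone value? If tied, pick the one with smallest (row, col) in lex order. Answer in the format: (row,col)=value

Answer: (2,0)=7

Derivation:
Step 1: ant0:(1,2)->W->(1,1) | ant1:(3,0)->N->(2,0) | ant2:(3,1)->N->(2,1)
  grid max=3 at (2,0)
Step 2: ant0:(1,1)->S->(2,1) | ant1:(2,0)->E->(2,1) | ant2:(2,1)->W->(2,0)
  grid max=4 at (2,0)
Step 3: ant0:(2,1)->W->(2,0) | ant1:(2,1)->W->(2,0) | ant2:(2,0)->E->(2,1)
  grid max=7 at (2,0)
Final grid:
  0 0 0 0
  0 0 0 0
  7 5 0 0
  0 0 0 0
  0 0 0 0
Max pheromone 7 at (2,0)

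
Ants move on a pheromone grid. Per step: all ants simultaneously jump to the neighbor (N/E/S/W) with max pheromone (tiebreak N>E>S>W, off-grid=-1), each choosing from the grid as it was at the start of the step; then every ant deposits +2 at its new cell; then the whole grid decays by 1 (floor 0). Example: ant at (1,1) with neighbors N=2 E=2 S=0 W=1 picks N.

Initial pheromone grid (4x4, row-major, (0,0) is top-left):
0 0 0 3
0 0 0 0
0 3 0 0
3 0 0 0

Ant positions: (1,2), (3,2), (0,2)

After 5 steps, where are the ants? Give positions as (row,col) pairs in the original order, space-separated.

Step 1: ant0:(1,2)->N->(0,2) | ant1:(3,2)->N->(2,2) | ant2:(0,2)->E->(0,3)
  grid max=4 at (0,3)
Step 2: ant0:(0,2)->E->(0,3) | ant1:(2,2)->W->(2,1) | ant2:(0,3)->W->(0,2)
  grid max=5 at (0,3)
Step 3: ant0:(0,3)->W->(0,2) | ant1:(2,1)->N->(1,1) | ant2:(0,2)->E->(0,3)
  grid max=6 at (0,3)
Step 4: ant0:(0,2)->E->(0,3) | ant1:(1,1)->S->(2,1) | ant2:(0,3)->W->(0,2)
  grid max=7 at (0,3)
Step 5: ant0:(0,3)->W->(0,2) | ant1:(2,1)->N->(1,1) | ant2:(0,2)->E->(0,3)
  grid max=8 at (0,3)

(0,2) (1,1) (0,3)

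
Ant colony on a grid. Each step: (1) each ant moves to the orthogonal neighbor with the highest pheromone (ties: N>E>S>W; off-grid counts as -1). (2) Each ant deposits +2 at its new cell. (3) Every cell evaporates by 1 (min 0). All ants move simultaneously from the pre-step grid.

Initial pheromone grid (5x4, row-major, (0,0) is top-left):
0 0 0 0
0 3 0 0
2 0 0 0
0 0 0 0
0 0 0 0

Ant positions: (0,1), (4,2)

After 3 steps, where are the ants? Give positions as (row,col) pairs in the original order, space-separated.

Step 1: ant0:(0,1)->S->(1,1) | ant1:(4,2)->N->(3,2)
  grid max=4 at (1,1)
Step 2: ant0:(1,1)->N->(0,1) | ant1:(3,2)->N->(2,2)
  grid max=3 at (1,1)
Step 3: ant0:(0,1)->S->(1,1) | ant1:(2,2)->N->(1,2)
  grid max=4 at (1,1)

(1,1) (1,2)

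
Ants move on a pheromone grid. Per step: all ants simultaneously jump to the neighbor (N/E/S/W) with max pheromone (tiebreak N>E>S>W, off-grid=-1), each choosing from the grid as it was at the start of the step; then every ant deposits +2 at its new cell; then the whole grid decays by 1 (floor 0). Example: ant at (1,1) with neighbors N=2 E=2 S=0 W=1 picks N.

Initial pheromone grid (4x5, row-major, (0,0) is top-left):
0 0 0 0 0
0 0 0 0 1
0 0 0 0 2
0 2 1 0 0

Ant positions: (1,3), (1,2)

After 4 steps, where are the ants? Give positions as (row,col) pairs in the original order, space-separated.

Step 1: ant0:(1,3)->E->(1,4) | ant1:(1,2)->N->(0,2)
  grid max=2 at (1,4)
Step 2: ant0:(1,4)->S->(2,4) | ant1:(0,2)->E->(0,3)
  grid max=2 at (2,4)
Step 3: ant0:(2,4)->N->(1,4) | ant1:(0,3)->E->(0,4)
  grid max=2 at (1,4)
Step 4: ant0:(1,4)->N->(0,4) | ant1:(0,4)->S->(1,4)
  grid max=3 at (1,4)

(0,4) (1,4)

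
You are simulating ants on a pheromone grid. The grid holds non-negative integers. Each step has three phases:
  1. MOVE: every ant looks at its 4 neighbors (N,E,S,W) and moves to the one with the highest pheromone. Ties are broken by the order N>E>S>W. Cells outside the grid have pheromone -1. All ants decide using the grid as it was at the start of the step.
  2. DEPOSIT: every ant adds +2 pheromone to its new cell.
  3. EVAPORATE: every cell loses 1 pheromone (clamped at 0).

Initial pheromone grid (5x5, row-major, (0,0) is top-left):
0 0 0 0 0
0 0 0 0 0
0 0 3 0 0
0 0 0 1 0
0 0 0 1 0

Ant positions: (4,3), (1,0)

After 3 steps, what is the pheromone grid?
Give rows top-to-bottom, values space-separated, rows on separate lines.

After step 1: ants at (3,3),(0,0)
  1 0 0 0 0
  0 0 0 0 0
  0 0 2 0 0
  0 0 0 2 0
  0 0 0 0 0
After step 2: ants at (2,3),(0,1)
  0 1 0 0 0
  0 0 0 0 0
  0 0 1 1 0
  0 0 0 1 0
  0 0 0 0 0
After step 3: ants at (3,3),(0,2)
  0 0 1 0 0
  0 0 0 0 0
  0 0 0 0 0
  0 0 0 2 0
  0 0 0 0 0

0 0 1 0 0
0 0 0 0 0
0 0 0 0 0
0 0 0 2 0
0 0 0 0 0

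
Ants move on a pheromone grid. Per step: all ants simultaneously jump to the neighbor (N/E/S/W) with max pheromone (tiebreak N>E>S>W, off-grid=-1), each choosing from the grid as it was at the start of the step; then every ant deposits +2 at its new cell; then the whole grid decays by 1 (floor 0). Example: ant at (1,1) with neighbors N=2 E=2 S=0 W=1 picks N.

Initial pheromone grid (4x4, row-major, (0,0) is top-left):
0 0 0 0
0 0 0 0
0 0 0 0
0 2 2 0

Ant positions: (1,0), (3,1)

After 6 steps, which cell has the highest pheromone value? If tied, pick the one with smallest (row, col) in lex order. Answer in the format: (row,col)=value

Answer: (3,1)=2

Derivation:
Step 1: ant0:(1,0)->N->(0,0) | ant1:(3,1)->E->(3,2)
  grid max=3 at (3,2)
Step 2: ant0:(0,0)->E->(0,1) | ant1:(3,2)->W->(3,1)
  grid max=2 at (3,1)
Step 3: ant0:(0,1)->E->(0,2) | ant1:(3,1)->E->(3,2)
  grid max=3 at (3,2)
Step 4: ant0:(0,2)->E->(0,3) | ant1:(3,2)->W->(3,1)
  grid max=2 at (3,1)
Step 5: ant0:(0,3)->S->(1,3) | ant1:(3,1)->E->(3,2)
  grid max=3 at (3,2)
Step 6: ant0:(1,3)->N->(0,3) | ant1:(3,2)->W->(3,1)
  grid max=2 at (3,1)
Final grid:
  0 0 0 1
  0 0 0 0
  0 0 0 0
  0 2 2 0
Max pheromone 2 at (3,1)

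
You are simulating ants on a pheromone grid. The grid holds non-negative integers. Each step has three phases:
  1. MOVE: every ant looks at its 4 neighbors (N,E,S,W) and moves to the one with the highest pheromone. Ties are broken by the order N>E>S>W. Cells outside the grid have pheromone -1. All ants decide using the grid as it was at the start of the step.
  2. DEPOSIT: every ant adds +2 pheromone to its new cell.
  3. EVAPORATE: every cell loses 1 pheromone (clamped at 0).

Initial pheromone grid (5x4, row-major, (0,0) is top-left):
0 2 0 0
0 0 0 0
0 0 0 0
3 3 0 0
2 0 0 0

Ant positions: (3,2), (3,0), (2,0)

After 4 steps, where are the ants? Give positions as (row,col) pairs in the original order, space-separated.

Step 1: ant0:(3,2)->W->(3,1) | ant1:(3,0)->E->(3,1) | ant2:(2,0)->S->(3,0)
  grid max=6 at (3,1)
Step 2: ant0:(3,1)->W->(3,0) | ant1:(3,1)->W->(3,0) | ant2:(3,0)->E->(3,1)
  grid max=7 at (3,0)
Step 3: ant0:(3,0)->E->(3,1) | ant1:(3,0)->E->(3,1) | ant2:(3,1)->W->(3,0)
  grid max=10 at (3,1)
Step 4: ant0:(3,1)->W->(3,0) | ant1:(3,1)->W->(3,0) | ant2:(3,0)->E->(3,1)
  grid max=11 at (3,0)

(3,0) (3,0) (3,1)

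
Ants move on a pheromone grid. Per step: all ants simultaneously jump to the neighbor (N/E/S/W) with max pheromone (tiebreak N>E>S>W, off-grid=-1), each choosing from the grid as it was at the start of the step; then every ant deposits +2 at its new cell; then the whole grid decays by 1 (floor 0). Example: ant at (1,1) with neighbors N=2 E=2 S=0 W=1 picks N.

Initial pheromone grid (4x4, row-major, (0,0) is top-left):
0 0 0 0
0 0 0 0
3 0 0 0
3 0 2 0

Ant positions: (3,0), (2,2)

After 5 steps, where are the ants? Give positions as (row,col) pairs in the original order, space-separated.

Step 1: ant0:(3,0)->N->(2,0) | ant1:(2,2)->S->(3,2)
  grid max=4 at (2,0)
Step 2: ant0:(2,0)->S->(3,0) | ant1:(3,2)->N->(2,2)
  grid max=3 at (2,0)
Step 3: ant0:(3,0)->N->(2,0) | ant1:(2,2)->S->(3,2)
  grid max=4 at (2,0)
Step 4: ant0:(2,0)->S->(3,0) | ant1:(3,2)->N->(2,2)
  grid max=3 at (2,0)
Step 5: ant0:(3,0)->N->(2,0) | ant1:(2,2)->S->(3,2)
  grid max=4 at (2,0)

(2,0) (3,2)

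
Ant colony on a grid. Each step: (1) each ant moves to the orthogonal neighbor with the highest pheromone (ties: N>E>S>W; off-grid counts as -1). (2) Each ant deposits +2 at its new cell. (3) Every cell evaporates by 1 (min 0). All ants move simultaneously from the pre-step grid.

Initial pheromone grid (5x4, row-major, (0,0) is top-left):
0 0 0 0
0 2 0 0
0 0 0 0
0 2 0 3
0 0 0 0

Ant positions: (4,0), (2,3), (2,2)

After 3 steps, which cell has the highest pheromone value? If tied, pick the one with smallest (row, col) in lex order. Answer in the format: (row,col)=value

Step 1: ant0:(4,0)->N->(3,0) | ant1:(2,3)->S->(3,3) | ant2:(2,2)->N->(1,2)
  grid max=4 at (3,3)
Step 2: ant0:(3,0)->E->(3,1) | ant1:(3,3)->N->(2,3) | ant2:(1,2)->W->(1,1)
  grid max=3 at (3,3)
Step 3: ant0:(3,1)->N->(2,1) | ant1:(2,3)->S->(3,3) | ant2:(1,1)->N->(0,1)
  grid max=4 at (3,3)
Final grid:
  0 1 0 0
  0 1 0 0
  0 1 0 0
  0 1 0 4
  0 0 0 0
Max pheromone 4 at (3,3)

Answer: (3,3)=4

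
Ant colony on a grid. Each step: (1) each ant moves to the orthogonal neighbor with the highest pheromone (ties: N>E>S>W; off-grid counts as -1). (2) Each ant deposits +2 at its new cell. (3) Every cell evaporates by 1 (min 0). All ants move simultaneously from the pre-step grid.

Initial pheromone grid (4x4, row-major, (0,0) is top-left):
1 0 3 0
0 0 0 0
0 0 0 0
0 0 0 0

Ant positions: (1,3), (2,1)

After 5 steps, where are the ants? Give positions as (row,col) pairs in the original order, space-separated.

Step 1: ant0:(1,3)->N->(0,3) | ant1:(2,1)->N->(1,1)
  grid max=2 at (0,2)
Step 2: ant0:(0,3)->W->(0,2) | ant1:(1,1)->N->(0,1)
  grid max=3 at (0,2)
Step 3: ant0:(0,2)->W->(0,1) | ant1:(0,1)->E->(0,2)
  grid max=4 at (0,2)
Step 4: ant0:(0,1)->E->(0,2) | ant1:(0,2)->W->(0,1)
  grid max=5 at (0,2)
Step 5: ant0:(0,2)->W->(0,1) | ant1:(0,1)->E->(0,2)
  grid max=6 at (0,2)

(0,1) (0,2)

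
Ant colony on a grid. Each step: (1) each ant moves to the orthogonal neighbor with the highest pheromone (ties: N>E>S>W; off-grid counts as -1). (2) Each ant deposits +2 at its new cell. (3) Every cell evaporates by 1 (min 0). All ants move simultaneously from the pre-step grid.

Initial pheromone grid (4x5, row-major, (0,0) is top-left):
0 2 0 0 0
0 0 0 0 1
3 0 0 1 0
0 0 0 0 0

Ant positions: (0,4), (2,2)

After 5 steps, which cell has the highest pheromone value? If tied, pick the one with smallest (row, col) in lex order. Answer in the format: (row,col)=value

Answer: (1,4)=6

Derivation:
Step 1: ant0:(0,4)->S->(1,4) | ant1:(2,2)->E->(2,3)
  grid max=2 at (1,4)
Step 2: ant0:(1,4)->N->(0,4) | ant1:(2,3)->N->(1,3)
  grid max=1 at (0,4)
Step 3: ant0:(0,4)->S->(1,4) | ant1:(1,3)->E->(1,4)
  grid max=4 at (1,4)
Step 4: ant0:(1,4)->N->(0,4) | ant1:(1,4)->N->(0,4)
  grid max=3 at (0,4)
Step 5: ant0:(0,4)->S->(1,4) | ant1:(0,4)->S->(1,4)
  grid max=6 at (1,4)
Final grid:
  0 0 0 0 2
  0 0 0 0 6
  0 0 0 0 0
  0 0 0 0 0
Max pheromone 6 at (1,4)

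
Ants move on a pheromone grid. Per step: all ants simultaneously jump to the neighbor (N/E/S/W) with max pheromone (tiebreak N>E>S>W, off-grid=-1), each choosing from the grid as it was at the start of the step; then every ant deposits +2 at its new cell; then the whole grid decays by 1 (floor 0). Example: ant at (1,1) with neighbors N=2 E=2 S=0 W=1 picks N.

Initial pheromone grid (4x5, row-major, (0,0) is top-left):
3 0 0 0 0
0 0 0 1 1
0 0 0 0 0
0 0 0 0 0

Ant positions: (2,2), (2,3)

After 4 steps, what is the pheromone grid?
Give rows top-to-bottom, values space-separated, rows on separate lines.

After step 1: ants at (1,2),(1,3)
  2 0 0 0 0
  0 0 1 2 0
  0 0 0 0 0
  0 0 0 0 0
After step 2: ants at (1,3),(1,2)
  1 0 0 0 0
  0 0 2 3 0
  0 0 0 0 0
  0 0 0 0 0
After step 3: ants at (1,2),(1,3)
  0 0 0 0 0
  0 0 3 4 0
  0 0 0 0 0
  0 0 0 0 0
After step 4: ants at (1,3),(1,2)
  0 0 0 0 0
  0 0 4 5 0
  0 0 0 0 0
  0 0 0 0 0

0 0 0 0 0
0 0 4 5 0
0 0 0 0 0
0 0 0 0 0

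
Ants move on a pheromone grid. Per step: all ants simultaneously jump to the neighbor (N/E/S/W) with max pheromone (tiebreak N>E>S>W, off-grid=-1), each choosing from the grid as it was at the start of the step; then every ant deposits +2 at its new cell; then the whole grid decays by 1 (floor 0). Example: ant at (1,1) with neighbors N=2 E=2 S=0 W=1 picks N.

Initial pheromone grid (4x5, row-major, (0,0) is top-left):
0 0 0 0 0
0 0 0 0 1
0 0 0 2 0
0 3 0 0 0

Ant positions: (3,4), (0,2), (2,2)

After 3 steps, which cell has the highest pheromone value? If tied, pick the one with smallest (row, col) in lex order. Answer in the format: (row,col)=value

Step 1: ant0:(3,4)->N->(2,4) | ant1:(0,2)->E->(0,3) | ant2:(2,2)->E->(2,3)
  grid max=3 at (2,3)
Step 2: ant0:(2,4)->W->(2,3) | ant1:(0,3)->E->(0,4) | ant2:(2,3)->E->(2,4)
  grid max=4 at (2,3)
Step 3: ant0:(2,3)->E->(2,4) | ant1:(0,4)->S->(1,4) | ant2:(2,4)->W->(2,3)
  grid max=5 at (2,3)
Final grid:
  0 0 0 0 0
  0 0 0 0 1
  0 0 0 5 3
  0 0 0 0 0
Max pheromone 5 at (2,3)

Answer: (2,3)=5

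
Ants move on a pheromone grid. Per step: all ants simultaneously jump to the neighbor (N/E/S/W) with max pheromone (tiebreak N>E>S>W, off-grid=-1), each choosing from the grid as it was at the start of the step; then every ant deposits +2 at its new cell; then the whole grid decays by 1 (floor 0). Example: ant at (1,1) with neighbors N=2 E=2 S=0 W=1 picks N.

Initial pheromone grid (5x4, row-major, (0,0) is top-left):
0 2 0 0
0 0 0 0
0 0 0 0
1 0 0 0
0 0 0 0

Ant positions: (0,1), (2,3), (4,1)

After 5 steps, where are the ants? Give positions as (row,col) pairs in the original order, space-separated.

Step 1: ant0:(0,1)->E->(0,2) | ant1:(2,3)->N->(1,3) | ant2:(4,1)->N->(3,1)
  grid max=1 at (0,1)
Step 2: ant0:(0,2)->W->(0,1) | ant1:(1,3)->N->(0,3) | ant2:(3,1)->N->(2,1)
  grid max=2 at (0,1)
Step 3: ant0:(0,1)->E->(0,2) | ant1:(0,3)->S->(1,3) | ant2:(2,1)->N->(1,1)
  grid max=1 at (0,1)
Step 4: ant0:(0,2)->W->(0,1) | ant1:(1,3)->N->(0,3) | ant2:(1,1)->N->(0,1)
  grid max=4 at (0,1)
Step 5: ant0:(0,1)->E->(0,2) | ant1:(0,3)->S->(1,3) | ant2:(0,1)->E->(0,2)
  grid max=3 at (0,1)

(0,2) (1,3) (0,2)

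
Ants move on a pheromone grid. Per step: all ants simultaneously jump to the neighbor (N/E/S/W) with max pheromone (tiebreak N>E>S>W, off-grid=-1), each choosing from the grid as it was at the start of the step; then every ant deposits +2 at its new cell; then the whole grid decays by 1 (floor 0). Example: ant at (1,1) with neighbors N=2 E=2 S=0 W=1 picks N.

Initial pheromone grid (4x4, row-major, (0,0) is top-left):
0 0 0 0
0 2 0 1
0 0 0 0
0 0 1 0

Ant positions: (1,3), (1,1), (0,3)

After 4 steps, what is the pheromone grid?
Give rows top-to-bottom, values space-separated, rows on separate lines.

After step 1: ants at (0,3),(0,1),(1,3)
  0 1 0 1
  0 1 0 2
  0 0 0 0
  0 0 0 0
After step 2: ants at (1,3),(1,1),(0,3)
  0 0 0 2
  0 2 0 3
  0 0 0 0
  0 0 0 0
After step 3: ants at (0,3),(0,1),(1,3)
  0 1 0 3
  0 1 0 4
  0 0 0 0
  0 0 0 0
After step 4: ants at (1,3),(1,1),(0,3)
  0 0 0 4
  0 2 0 5
  0 0 0 0
  0 0 0 0

0 0 0 4
0 2 0 5
0 0 0 0
0 0 0 0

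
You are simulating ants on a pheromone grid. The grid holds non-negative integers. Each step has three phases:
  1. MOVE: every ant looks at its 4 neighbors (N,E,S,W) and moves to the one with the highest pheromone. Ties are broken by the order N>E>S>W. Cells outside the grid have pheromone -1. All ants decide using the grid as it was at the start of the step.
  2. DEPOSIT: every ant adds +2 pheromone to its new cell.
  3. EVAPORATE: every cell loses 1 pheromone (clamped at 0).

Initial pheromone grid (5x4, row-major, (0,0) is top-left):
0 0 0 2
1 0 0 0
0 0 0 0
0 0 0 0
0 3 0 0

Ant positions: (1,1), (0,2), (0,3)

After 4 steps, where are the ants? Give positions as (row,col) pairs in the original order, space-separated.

Step 1: ant0:(1,1)->W->(1,0) | ant1:(0,2)->E->(0,3) | ant2:(0,3)->S->(1,3)
  grid max=3 at (0,3)
Step 2: ant0:(1,0)->N->(0,0) | ant1:(0,3)->S->(1,3) | ant2:(1,3)->N->(0,3)
  grid max=4 at (0,3)
Step 3: ant0:(0,0)->S->(1,0) | ant1:(1,3)->N->(0,3) | ant2:(0,3)->S->(1,3)
  grid max=5 at (0,3)
Step 4: ant0:(1,0)->N->(0,0) | ant1:(0,3)->S->(1,3) | ant2:(1,3)->N->(0,3)
  grid max=6 at (0,3)

(0,0) (1,3) (0,3)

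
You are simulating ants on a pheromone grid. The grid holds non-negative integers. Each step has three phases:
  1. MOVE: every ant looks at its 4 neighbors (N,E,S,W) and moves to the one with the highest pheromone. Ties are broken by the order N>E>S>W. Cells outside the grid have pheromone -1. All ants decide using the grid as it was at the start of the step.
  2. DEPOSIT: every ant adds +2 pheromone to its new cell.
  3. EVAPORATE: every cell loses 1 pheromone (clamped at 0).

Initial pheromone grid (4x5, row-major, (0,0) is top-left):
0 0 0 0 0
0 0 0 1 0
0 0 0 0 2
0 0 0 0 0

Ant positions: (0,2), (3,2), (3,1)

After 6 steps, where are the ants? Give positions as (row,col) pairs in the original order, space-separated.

Step 1: ant0:(0,2)->E->(0,3) | ant1:(3,2)->N->(2,2) | ant2:(3,1)->N->(2,1)
  grid max=1 at (0,3)
Step 2: ant0:(0,3)->E->(0,4) | ant1:(2,2)->W->(2,1) | ant2:(2,1)->E->(2,2)
  grid max=2 at (2,1)
Step 3: ant0:(0,4)->S->(1,4) | ant1:(2,1)->E->(2,2) | ant2:(2,2)->W->(2,1)
  grid max=3 at (2,1)
Step 4: ant0:(1,4)->N->(0,4) | ant1:(2,2)->W->(2,1) | ant2:(2,1)->E->(2,2)
  grid max=4 at (2,1)
Step 5: ant0:(0,4)->S->(1,4) | ant1:(2,1)->E->(2,2) | ant2:(2,2)->W->(2,1)
  grid max=5 at (2,1)
Step 6: ant0:(1,4)->N->(0,4) | ant1:(2,2)->W->(2,1) | ant2:(2,1)->E->(2,2)
  grid max=6 at (2,1)

(0,4) (2,1) (2,2)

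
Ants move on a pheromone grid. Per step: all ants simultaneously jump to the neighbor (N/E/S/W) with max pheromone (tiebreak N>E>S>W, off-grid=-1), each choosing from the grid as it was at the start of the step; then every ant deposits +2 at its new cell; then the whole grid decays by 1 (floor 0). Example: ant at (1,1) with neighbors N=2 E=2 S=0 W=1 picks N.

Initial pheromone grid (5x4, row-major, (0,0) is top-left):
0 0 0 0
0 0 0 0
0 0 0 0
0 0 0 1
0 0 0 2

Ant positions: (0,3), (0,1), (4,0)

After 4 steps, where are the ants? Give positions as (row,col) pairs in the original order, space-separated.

Step 1: ant0:(0,3)->S->(1,3) | ant1:(0,1)->E->(0,2) | ant2:(4,0)->N->(3,0)
  grid max=1 at (0,2)
Step 2: ant0:(1,3)->N->(0,3) | ant1:(0,2)->E->(0,3) | ant2:(3,0)->N->(2,0)
  grid max=3 at (0,3)
Step 3: ant0:(0,3)->S->(1,3) | ant1:(0,3)->S->(1,3) | ant2:(2,0)->N->(1,0)
  grid max=3 at (1,3)
Step 4: ant0:(1,3)->N->(0,3) | ant1:(1,3)->N->(0,3) | ant2:(1,0)->N->(0,0)
  grid max=5 at (0,3)

(0,3) (0,3) (0,0)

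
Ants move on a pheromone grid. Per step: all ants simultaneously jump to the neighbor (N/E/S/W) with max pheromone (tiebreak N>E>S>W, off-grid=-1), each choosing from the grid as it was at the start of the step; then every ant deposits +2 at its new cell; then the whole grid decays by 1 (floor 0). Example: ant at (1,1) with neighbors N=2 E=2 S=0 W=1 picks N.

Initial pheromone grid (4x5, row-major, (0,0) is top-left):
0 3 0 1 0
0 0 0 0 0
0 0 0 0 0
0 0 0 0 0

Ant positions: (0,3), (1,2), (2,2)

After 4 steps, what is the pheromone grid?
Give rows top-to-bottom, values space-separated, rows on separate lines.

After step 1: ants at (0,4),(0,2),(1,2)
  0 2 1 0 1
  0 0 1 0 0
  0 0 0 0 0
  0 0 0 0 0
After step 2: ants at (1,4),(0,1),(0,2)
  0 3 2 0 0
  0 0 0 0 1
  0 0 0 0 0
  0 0 0 0 0
After step 3: ants at (0,4),(0,2),(0,1)
  0 4 3 0 1
  0 0 0 0 0
  0 0 0 0 0
  0 0 0 0 0
After step 4: ants at (1,4),(0,1),(0,2)
  0 5 4 0 0
  0 0 0 0 1
  0 0 0 0 0
  0 0 0 0 0

0 5 4 0 0
0 0 0 0 1
0 0 0 0 0
0 0 0 0 0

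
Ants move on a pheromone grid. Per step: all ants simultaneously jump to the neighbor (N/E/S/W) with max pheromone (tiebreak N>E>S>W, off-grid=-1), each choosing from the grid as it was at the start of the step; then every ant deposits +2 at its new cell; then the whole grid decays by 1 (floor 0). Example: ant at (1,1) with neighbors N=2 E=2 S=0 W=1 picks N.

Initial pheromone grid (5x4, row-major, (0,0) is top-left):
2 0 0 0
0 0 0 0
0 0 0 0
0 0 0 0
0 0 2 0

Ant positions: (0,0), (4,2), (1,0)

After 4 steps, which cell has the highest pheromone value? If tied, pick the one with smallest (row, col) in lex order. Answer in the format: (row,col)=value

Answer: (0,0)=6

Derivation:
Step 1: ant0:(0,0)->E->(0,1) | ant1:(4,2)->N->(3,2) | ant2:(1,0)->N->(0,0)
  grid max=3 at (0,0)
Step 2: ant0:(0,1)->W->(0,0) | ant1:(3,2)->S->(4,2) | ant2:(0,0)->E->(0,1)
  grid max=4 at (0,0)
Step 3: ant0:(0,0)->E->(0,1) | ant1:(4,2)->N->(3,2) | ant2:(0,1)->W->(0,0)
  grid max=5 at (0,0)
Step 4: ant0:(0,1)->W->(0,0) | ant1:(3,2)->S->(4,2) | ant2:(0,0)->E->(0,1)
  grid max=6 at (0,0)
Final grid:
  6 4 0 0
  0 0 0 0
  0 0 0 0
  0 0 0 0
  0 0 2 0
Max pheromone 6 at (0,0)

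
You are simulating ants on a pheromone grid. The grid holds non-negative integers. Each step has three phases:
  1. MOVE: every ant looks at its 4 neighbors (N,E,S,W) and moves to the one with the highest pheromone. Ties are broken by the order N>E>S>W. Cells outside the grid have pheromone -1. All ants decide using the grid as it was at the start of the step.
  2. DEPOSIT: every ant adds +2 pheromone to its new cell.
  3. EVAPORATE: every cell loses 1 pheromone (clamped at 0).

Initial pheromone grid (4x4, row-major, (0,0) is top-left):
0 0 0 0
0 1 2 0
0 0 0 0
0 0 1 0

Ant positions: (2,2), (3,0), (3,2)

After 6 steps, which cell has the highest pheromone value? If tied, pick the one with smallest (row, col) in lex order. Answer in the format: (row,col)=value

Step 1: ant0:(2,2)->N->(1,2) | ant1:(3,0)->N->(2,0) | ant2:(3,2)->N->(2,2)
  grid max=3 at (1,2)
Step 2: ant0:(1,2)->S->(2,2) | ant1:(2,0)->N->(1,0) | ant2:(2,2)->N->(1,2)
  grid max=4 at (1,2)
Step 3: ant0:(2,2)->N->(1,2) | ant1:(1,0)->N->(0,0) | ant2:(1,2)->S->(2,2)
  grid max=5 at (1,2)
Step 4: ant0:(1,2)->S->(2,2) | ant1:(0,0)->E->(0,1) | ant2:(2,2)->N->(1,2)
  grid max=6 at (1,2)
Step 5: ant0:(2,2)->N->(1,2) | ant1:(0,1)->E->(0,2) | ant2:(1,2)->S->(2,2)
  grid max=7 at (1,2)
Step 6: ant0:(1,2)->S->(2,2) | ant1:(0,2)->S->(1,2) | ant2:(2,2)->N->(1,2)
  grid max=10 at (1,2)
Final grid:
  0 0 0 0
  0 0 10 0
  0 0 6 0
  0 0 0 0
Max pheromone 10 at (1,2)

Answer: (1,2)=10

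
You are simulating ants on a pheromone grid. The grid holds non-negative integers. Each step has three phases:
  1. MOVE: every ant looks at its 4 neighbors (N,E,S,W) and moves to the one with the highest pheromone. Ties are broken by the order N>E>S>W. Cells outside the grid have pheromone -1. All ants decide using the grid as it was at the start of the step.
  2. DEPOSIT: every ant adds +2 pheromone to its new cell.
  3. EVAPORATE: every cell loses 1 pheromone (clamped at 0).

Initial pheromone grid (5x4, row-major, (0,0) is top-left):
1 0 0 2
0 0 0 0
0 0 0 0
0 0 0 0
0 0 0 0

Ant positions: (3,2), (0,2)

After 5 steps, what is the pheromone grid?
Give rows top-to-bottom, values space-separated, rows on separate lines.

After step 1: ants at (2,2),(0,3)
  0 0 0 3
  0 0 0 0
  0 0 1 0
  0 0 0 0
  0 0 0 0
After step 2: ants at (1,2),(1,3)
  0 0 0 2
  0 0 1 1
  0 0 0 0
  0 0 0 0
  0 0 0 0
After step 3: ants at (1,3),(0,3)
  0 0 0 3
  0 0 0 2
  0 0 0 0
  0 0 0 0
  0 0 0 0
After step 4: ants at (0,3),(1,3)
  0 0 0 4
  0 0 0 3
  0 0 0 0
  0 0 0 0
  0 0 0 0
After step 5: ants at (1,3),(0,3)
  0 0 0 5
  0 0 0 4
  0 0 0 0
  0 0 0 0
  0 0 0 0

0 0 0 5
0 0 0 4
0 0 0 0
0 0 0 0
0 0 0 0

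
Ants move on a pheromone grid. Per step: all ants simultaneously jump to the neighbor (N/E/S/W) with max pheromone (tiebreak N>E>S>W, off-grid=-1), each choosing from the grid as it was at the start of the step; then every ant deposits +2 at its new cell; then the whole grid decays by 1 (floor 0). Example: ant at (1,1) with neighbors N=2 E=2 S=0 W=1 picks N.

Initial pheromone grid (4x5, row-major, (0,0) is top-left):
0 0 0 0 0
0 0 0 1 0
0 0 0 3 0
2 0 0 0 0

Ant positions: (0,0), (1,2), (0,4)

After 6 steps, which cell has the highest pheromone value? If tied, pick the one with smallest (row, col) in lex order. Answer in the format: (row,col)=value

Step 1: ant0:(0,0)->E->(0,1) | ant1:(1,2)->E->(1,3) | ant2:(0,4)->S->(1,4)
  grid max=2 at (1,3)
Step 2: ant0:(0,1)->E->(0,2) | ant1:(1,3)->S->(2,3) | ant2:(1,4)->W->(1,3)
  grid max=3 at (1,3)
Step 3: ant0:(0,2)->E->(0,3) | ant1:(2,3)->N->(1,3) | ant2:(1,3)->S->(2,3)
  grid max=4 at (1,3)
Step 4: ant0:(0,3)->S->(1,3) | ant1:(1,3)->S->(2,3) | ant2:(2,3)->N->(1,3)
  grid max=7 at (1,3)
Step 5: ant0:(1,3)->S->(2,3) | ant1:(2,3)->N->(1,3) | ant2:(1,3)->S->(2,3)
  grid max=8 at (1,3)
Step 6: ant0:(2,3)->N->(1,3) | ant1:(1,3)->S->(2,3) | ant2:(2,3)->N->(1,3)
  grid max=11 at (1,3)
Final grid:
  0 0 0 0 0
  0 0 0 11 0
  0 0 0 9 0
  0 0 0 0 0
Max pheromone 11 at (1,3)

Answer: (1,3)=11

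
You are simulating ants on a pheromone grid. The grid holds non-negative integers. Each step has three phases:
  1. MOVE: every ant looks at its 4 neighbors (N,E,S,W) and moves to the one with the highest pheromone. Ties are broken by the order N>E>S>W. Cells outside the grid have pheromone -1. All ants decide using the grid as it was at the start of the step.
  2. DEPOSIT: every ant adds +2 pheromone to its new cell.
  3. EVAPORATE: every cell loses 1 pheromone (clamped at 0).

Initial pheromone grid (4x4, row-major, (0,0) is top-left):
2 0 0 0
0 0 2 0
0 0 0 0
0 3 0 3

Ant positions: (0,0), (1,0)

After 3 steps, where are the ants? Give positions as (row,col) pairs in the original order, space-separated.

Step 1: ant0:(0,0)->E->(0,1) | ant1:(1,0)->N->(0,0)
  grid max=3 at (0,0)
Step 2: ant0:(0,1)->W->(0,0) | ant1:(0,0)->E->(0,1)
  grid max=4 at (0,0)
Step 3: ant0:(0,0)->E->(0,1) | ant1:(0,1)->W->(0,0)
  grid max=5 at (0,0)

(0,1) (0,0)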